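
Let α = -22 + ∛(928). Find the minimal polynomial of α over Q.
m_α(x) = x^3 + 66x^2 + 1452x + 9720

Set β = α + 22 = ∛(928), so β^3 = 928. Then (α + 22)^3 - 928 = 0, i.e. α is a root of g(x) = (x + 22)^3 - 928 = x^3 + 66x^2 + 1452x + 9720. Since g(x) = h(x + 22) where h(x) = x^3 - 928, and h is irreducible over Q (because 928 is not a perfect cube, so h has no rational root, and a monic cubic with no rational root is irreducible), g is also irreducible (irreducibility is preserved under the substitution x → x + 22). Hence m_α(x) = x^3 + 66x^2 + 1452x + 9720.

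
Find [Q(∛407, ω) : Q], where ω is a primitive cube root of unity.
[Q(∛407, ω) : Q] = 6

[Q(∛407):Q] = 3 (min poly x^3 - 407, irreducible since 407 is not a perfect cube). [Q(ω):Q] = 2 (min poly x^2 + x + 1). Since Q(∛407) ⊂ R and ω ∉ R, we have ω ∉ Q(∛407), so x^2 + x + 1 remains irreducible over Q(∛407) and [Q(∛407, ω) : Q(∛407)] = 2. By the tower law, [Q(∛407, ω) : Q] = 3 · 2 = 6. (In fact Q(∛407, ω) is the splitting field of x^3 - 407 over Q.)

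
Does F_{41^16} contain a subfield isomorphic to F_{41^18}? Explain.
No: F_{41^18} is not a subfield of F_{41^16}

F_{p^m} embeds in F_{p^n} iff m | n. Here 18 ∤ 16 (since 16 = 0·18 + 16 with remainder 16 ≠ 0), so F_{41^18} is not a subfield of F_{41^16}. Equivalently: if it were, the tower law would give 18 = [F_{41^18}:F_41] dividing [F_{41^16}:F_41] = 16, contradiction.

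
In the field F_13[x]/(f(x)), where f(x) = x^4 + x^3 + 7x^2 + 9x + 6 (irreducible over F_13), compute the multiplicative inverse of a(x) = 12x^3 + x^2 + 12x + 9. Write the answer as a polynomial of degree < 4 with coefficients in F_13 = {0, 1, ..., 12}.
a(x)^(-1) ≡ 8x^3 + 8x^2 + 6x + 5 (mod f(x))

Since f is irreducible over F_13, F_13[x]/(f) is a field and a(x) ≠ 0 has an inverse. Apply the extended Euclidean algorithm to f(x) and a(x) in F_13[x]: f(x) = (12x + 11)·a(x) + (8x^2 + 3x + 11);  a(x) = (8x + 2)·(8x^2 + 3x + 11) + (9x);  (8x^2 + 3x + 11) = (11x + 9)·(9x) + (11). The last nonzero remainder is the constant 11 = gcd(f, a) in F_13. Back-substituting through the division chain expresses 11 = s(x)·a(x) + t(x)·f(x) with s(x) ≡ 10x^3 + 10x^2 + x + 3 (mod f), so (10x^3 + 10x^2 + x + 3)·a(x) ≡ 11 (mod f). Multiplying by 11^(-1) ≡ 6 in F_13 gives a(x)^(-1) ≡ 6·(10x^3 + 10x^2 + x + 3) ≡ 8x^3 + 8x^2 + 6x + 5 (mod f). Check: (12x^3 + x^2 + 12x + 9)·(8x^3 + 8x^2 + 6x + 5) = 5x^6 + 7x^4 + 6x^2 + 10x + 6 ≡ 1 (mod x^4 + x^3 + 7x^2 + 9x + 6).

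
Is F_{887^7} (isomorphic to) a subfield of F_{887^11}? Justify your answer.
No: F_{887^7} is not a subfield of F_{887^11}

F_{p^m} embeds in F_{p^n} iff m | n. Here 7 ∤ 11 (since 11 = 1·7 + 4 with remainder 4 ≠ 0), so F_{887^7} is not a subfield of F_{887^11}. Equivalently: if it were, the tower law would give 7 = [F_{887^7}:F_887] dividing [F_{887^11}:F_887] = 11, contradiction.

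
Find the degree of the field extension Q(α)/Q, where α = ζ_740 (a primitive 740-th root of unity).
[Q(α):Q] = 288

The minimal polynomial of ζ_740 over Q is the 740-th cyclotomic polynomial Φ_740(x), which is irreducible over Q and has degree φ(740) = 288. Hence [Q(α):Q] = φ(740) = 288.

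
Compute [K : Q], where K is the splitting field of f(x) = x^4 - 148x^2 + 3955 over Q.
[K : Q] = 4

Solving the quadratic in x^2: x^2 = (148 ± √(148^2 - 4·3955))/2 = (148 ± √6084)/2 = (148 ± 78)/2, giving x^2 = 113 or x^2 = 35. So f(x) = (x^2 - 113)(x^2 - 35) and the roots of f are ±√113, ±√35. Hence the splitting field is K = Q(√113, √35). Since 113 and 35 are distinct squarefree integers > 1, their product 3955 is not a perfect square, so √35 ∉ Q(√113). By the tower law [K:Q] = [Q(√113,√35):Q(√113)] · [Q(√113):Q] = 2 · 2 = 4.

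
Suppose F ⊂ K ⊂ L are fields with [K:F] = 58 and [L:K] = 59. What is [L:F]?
[L:F] = 3422

The tower law says that for any tower of field extensions F ⊂ K ⊂ L with finite degrees, [L:F] = [L:K] · [K:F]. Here this gives [L:F] = 59 · 58 = 3422.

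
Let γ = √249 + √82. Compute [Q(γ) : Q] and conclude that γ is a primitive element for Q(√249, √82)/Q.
[Q(γ) : Q] = 4 (equivalently, Q(γ) = Q(√249, √82))

Obviously Q(γ) ⊆ Q(√249, √82), and [Q(√249, √82):Q] = 4 (since 249, 82 are distinct squarefree integers > 1 with 20418 not a perfect square). To show equality we compute the minimal polynomial of γ. From γ = √249 + √82: γ^2 = 249 + 2√(20418) + 82 = 331 + 2√(20418), so γ^2 - 331 = 2√(20418); squaring, (γ^2 - 331)^2 = 4·20418, i.e. γ^4 - 662γ^2 + 109561 - 81672 = 0, i.e. γ^4 - 662γ^2 + 27889 = 0. So γ is a root of x^4 - 662x^2 + 27889. This polynomial is irreducible over Q: it has no rational root (each ±√249 ± √82 is irrational), and any factorization into two quadratics over Q would force √(20418) ∈ Q (pairing opposite roots) or √249, √82 ∈ Q (other pairings), all impossible. Hence [Q(γ):Q] = 4 = [Q(√249, √82):Q], so Q(γ) = Q(√249, √82).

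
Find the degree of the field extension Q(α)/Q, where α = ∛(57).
[Q(α):Q] = 3

The minimal polynomial of α is x^3 - 57, irreducible over Q since 57 is not a perfect cube (so x^3 - 57 has no rational root). Hence [Q(α):Q] = deg(m_α) = 3.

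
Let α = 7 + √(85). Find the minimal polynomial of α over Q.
m_α(x) = x^2 - 14x - 36

From α - 7 = √(85), squaring gives (α - 7)^2 = 85, i.e. α^2 - 14α + 49 = 85, so α^2 - 14α - 36 = 0. The discriminant of x^2 - 14x - 36 is (-14)^2 - 4·(-36) = 196 + 144 = 340, and 4·(85) is not a perfect square in Q since 85 is squarefree and ≠ 1. Hence x^2 - 14x - 36 is irreducible over Q and is the minimal polynomial of α.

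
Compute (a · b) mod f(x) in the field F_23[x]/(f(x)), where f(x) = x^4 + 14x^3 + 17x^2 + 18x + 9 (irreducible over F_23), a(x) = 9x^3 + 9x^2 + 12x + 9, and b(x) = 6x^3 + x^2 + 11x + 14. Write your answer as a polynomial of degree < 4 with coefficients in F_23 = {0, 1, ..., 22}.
a · b ≡ 6x^3 + 6x^2 + 11x + 19 (mod f(x))

Multiply in F_23[x]: a(x)·b(x) = (9x^3 + 9x^2 + 12x + 9)·(6x^3 + x^2 + 11x + 14) = 8x^6 + 17x^5 + 19x^4 + 15x^3 + 14x^2 + 14x + 11. This has degree ≥ 4, so divide by f(x) over F_23: 8x^6 + 17x^5 + 19x^4 + 15x^3 + 14x^2 + 14x + 11 = (8x^2 + 20x + 17)·(x^4 + 14x^3 + 17x^2 + 18x + 9) + (6x^3 + 6x^2 + 11x + 19). Hence a·b ≡ 6x^3 + 6x^2 + 11x + 19 (mod f). (F_23[x]/(f) is a field with 23^4 = 279841 elements since f is irreducible of degree 4.)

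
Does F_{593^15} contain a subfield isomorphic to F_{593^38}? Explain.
No: F_{593^38} is not a subfield of F_{593^15}

F_{p^m} embeds in F_{p^n} iff m | n. Here 38 ∤ 15 (since 15 = 0·38 + 15 with remainder 15 ≠ 0), so F_{593^38} is not a subfield of F_{593^15}. Equivalently: if it were, the tower law would give 38 = [F_{593^38}:F_593] dividing [F_{593^15}:F_593] = 15, contradiction.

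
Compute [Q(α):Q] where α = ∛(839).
[Q(α):Q] = 3

The minimal polynomial of α is x^3 - 839, irreducible over Q since 839 is not a perfect cube (so x^3 - 839 has no rational root). Hence [Q(α):Q] = deg(m_α) = 3.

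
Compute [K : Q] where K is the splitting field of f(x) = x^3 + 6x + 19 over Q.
[K : Q] = 6

By the rational root test, any rational root of the monic integer polynomial f(x) = x^3 + 6x + 19 must be an integer dividing the constant term 19, i.e. one of ±{1, 19}. Evaluating: f(1) = 26, f(-1) = 12, f(19) = 6992, f(-19) = -6954; none is 0, so f has no rational root and is therefore irreducible over Q (a cubic with no linear factor over a field is irreducible). For an irreducible cubic, the Galois group is A_3 or S_3 according as the discriminant disc(f) = -4a^3 - 27b^2 = -4·(6)^3 - 27·(19)^2 = -10611 is or is not a square in Q. Here disc(f) = -10611 is not a perfect square in Q, so the Galois group of f over Q is not contained in A_3 and must be all of S_3. The splitting field has degree |S_3| = 6 over Q, so [K : Q] = 6.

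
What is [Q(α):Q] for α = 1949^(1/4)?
[Q(α):Q] = 4

α is a root of x^4 - 1949. By Eisenstein's criterion at the prime p = 1949 (which divides the constant term 1949 but p^2 = 3798601 does not, since 1949 is squarefree), x^4 - 1949 is irreducible over Q. Hence [Q(α):Q] = 4.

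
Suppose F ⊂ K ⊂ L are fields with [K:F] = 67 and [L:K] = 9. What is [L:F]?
[L:F] = 603

The tower law says that for any tower of field extensions F ⊂ K ⊂ L with finite degrees, [L:F] = [L:K] · [K:F]. Here this gives [L:F] = 9 · 67 = 603.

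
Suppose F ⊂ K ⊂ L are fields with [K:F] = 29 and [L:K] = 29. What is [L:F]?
[L:F] = 841

The tower law says that for any tower of field extensions F ⊂ K ⊂ L with finite degrees, [L:F] = [L:K] · [K:F]. Here this gives [L:F] = 29 · 29 = 841.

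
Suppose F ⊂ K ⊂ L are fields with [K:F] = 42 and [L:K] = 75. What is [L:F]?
[L:F] = 3150

The tower law says that for any tower of field extensions F ⊂ K ⊂ L with finite degrees, [L:F] = [L:K] · [K:F]. Here this gives [L:F] = 75 · 42 = 3150.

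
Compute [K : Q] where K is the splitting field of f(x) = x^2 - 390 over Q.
[K : Q] = 2

f(x) = x^2 - 390 factors as (x - √390)(x + √390). The splitting field is K = Q(√390). Since 390 is squarefree and > 1, it is not a perfect square, so x^2 - 390 is irreducible over Q and [Q(√390) : Q] = 2. Hence [K : Q] = 2.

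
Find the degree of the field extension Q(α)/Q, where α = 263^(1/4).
[Q(α):Q] = 4

α is a root of x^4 - 263. By Eisenstein's criterion at the prime p = 263 (which divides the constant term 263 but p^2 = 69169 does not, since 263 is squarefree), x^4 - 263 is irreducible over Q. Hence [Q(α):Q] = 4.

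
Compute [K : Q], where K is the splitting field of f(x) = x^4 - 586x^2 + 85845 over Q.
[K : Q] = 4

Solving the quadratic in x^2: x^2 = (586 ± √(586^2 - 4·85845))/2 = (586 ± √16)/2 = (586 ± 4)/2, giving x^2 = 295 or x^2 = 291. So f(x) = (x^2 - 295)(x^2 - 291) and the roots of f are ±√295, ±√291. Hence the splitting field is K = Q(√295, √291). Since 295 and 291 are distinct squarefree integers > 1, their product 85845 is not a perfect square, so √291 ∉ Q(√295). By the tower law [K:Q] = [Q(√295,√291):Q(√295)] · [Q(√295):Q] = 2 · 2 = 4.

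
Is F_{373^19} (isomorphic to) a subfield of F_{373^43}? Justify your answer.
No: F_{373^19} is not a subfield of F_{373^43}

F_{p^m} embeds in F_{p^n} iff m | n. Here 19 ∤ 43 (since 43 = 2·19 + 5 with remainder 5 ≠ 0), so F_{373^19} is not a subfield of F_{373^43}. Equivalently: if it were, the tower law would give 19 = [F_{373^19}:F_373] dividing [F_{373^43}:F_373] = 43, contradiction.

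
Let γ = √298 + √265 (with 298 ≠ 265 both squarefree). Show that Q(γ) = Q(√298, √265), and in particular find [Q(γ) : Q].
[Q(γ) : Q] = 4 (equivalently, Q(γ) = Q(√298, √265))

Obviously Q(γ) ⊆ Q(√298, √265), and [Q(√298, √265):Q] = 4 (since 298, 265 are distinct squarefree integers > 1 with 78970 not a perfect square). To show equality we compute the minimal polynomial of γ. From γ = √298 + √265: γ^2 = 298 + 2√(78970) + 265 = 563 + 2√(78970), so γ^2 - 563 = 2√(78970); squaring, (γ^2 - 563)^2 = 4·78970, i.e. γ^4 - 1126γ^2 + 316969 - 315880 = 0, i.e. γ^4 - 1126γ^2 + 1089 = 0. So γ is a root of x^4 - 1126x^2 + 1089. This polynomial is irreducible over Q: it has no rational root (each ±√298 ± √265 is irrational), and any factorization into two quadratics over Q would force √(78970) ∈ Q (pairing opposite roots) or √298, √265 ∈ Q (other pairings), all impossible. Hence [Q(γ):Q] = 4 = [Q(√298, √265):Q], so Q(γ) = Q(√298, √265).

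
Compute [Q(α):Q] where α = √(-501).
[Q(α):Q] = 2

[Q(α):Q] equals the degree of the minimal polynomial of α. Here α^2 = -501 and x^2 + 501 is irreducible (d = -501 is squarefree, ≠ 1, hence not a square), so deg(m_α) = 2. Thus [Q(α):Q] = 2.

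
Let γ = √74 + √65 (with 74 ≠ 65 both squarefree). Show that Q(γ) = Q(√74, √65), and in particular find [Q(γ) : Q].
[Q(γ) : Q] = 4 (equivalently, Q(γ) = Q(√74, √65))

Obviously Q(γ) ⊆ Q(√74, √65), and [Q(√74, √65):Q] = 4 (since 74, 65 are distinct squarefree integers > 1 with 4810 not a perfect square). To show equality we compute the minimal polynomial of γ. From γ = √74 + √65: γ^2 = 74 + 2√(4810) + 65 = 139 + 2√(4810), so γ^2 - 139 = 2√(4810); squaring, (γ^2 - 139)^2 = 4·4810, i.e. γ^4 - 278γ^2 + 19321 - 19240 = 0, i.e. γ^4 - 278γ^2 + 81 = 0. So γ is a root of x^4 - 278x^2 + 81. This polynomial is irreducible over Q: it has no rational root (each ±√74 ± √65 is irrational), and any factorization into two quadratics over Q would force √(4810) ∈ Q (pairing opposite roots) or √74, √65 ∈ Q (other pairings), all impossible. Hence [Q(γ):Q] = 4 = [Q(√74, √65):Q], so Q(γ) = Q(√74, √65).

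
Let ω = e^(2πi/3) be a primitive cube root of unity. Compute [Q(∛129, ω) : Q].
[Q(∛129, ω) : Q] = 6

[Q(∛129):Q] = 3 (min poly x^3 - 129, irreducible since 129 is not a perfect cube). [Q(ω):Q] = 2 (min poly x^2 + x + 1). Since Q(∛129) ⊂ R and ω ∉ R, we have ω ∉ Q(∛129), so x^2 + x + 1 remains irreducible over Q(∛129) and [Q(∛129, ω) : Q(∛129)] = 2. By the tower law, [Q(∛129, ω) : Q] = 3 · 2 = 6. (In fact Q(∛129, ω) is the splitting field of x^3 - 129 over Q.)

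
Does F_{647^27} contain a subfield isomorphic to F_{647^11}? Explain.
No: F_{647^11} is not a subfield of F_{647^27}

F_{p^m} embeds in F_{p^n} iff m | n. Here 11 ∤ 27 (since 27 = 2·11 + 5 with remainder 5 ≠ 0), so F_{647^11} is not a subfield of F_{647^27}. Equivalently: if it were, the tower law would give 11 = [F_{647^11}:F_647] dividing [F_{647^27}:F_647] = 27, contradiction.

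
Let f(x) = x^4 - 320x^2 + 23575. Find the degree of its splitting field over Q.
[K : Q] = 4

Solving the quadratic in x^2: x^2 = (320 ± √(320^2 - 4·23575))/2 = (320 ± √8100)/2 = (320 ± 90)/2, giving x^2 = 205 or x^2 = 115. So f(x) = (x^2 - 205)(x^2 - 115) and the roots of f are ±√205, ±√115. Hence the splitting field is K = Q(√205, √115). Since 205 and 115 are distinct squarefree integers > 1, their product 23575 is not a perfect square, so √115 ∉ Q(√205). By the tower law [K:Q] = [Q(√205,√115):Q(√205)] · [Q(√205):Q] = 2 · 2 = 4.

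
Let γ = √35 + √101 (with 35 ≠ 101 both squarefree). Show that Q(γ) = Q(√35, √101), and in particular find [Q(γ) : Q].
[Q(γ) : Q] = 4 (equivalently, Q(γ) = Q(√35, √101))

Obviously Q(γ) ⊆ Q(√35, √101), and [Q(√35, √101):Q] = 4 (since 35, 101 are distinct squarefree integers > 1 with 3535 not a perfect square). To show equality we compute the minimal polynomial of γ. From γ = √35 + √101: γ^2 = 35 + 2√(3535) + 101 = 136 + 2√(3535), so γ^2 - 136 = 2√(3535); squaring, (γ^2 - 136)^2 = 4·3535, i.e. γ^4 - 272γ^2 + 18496 - 14140 = 0, i.e. γ^4 - 272γ^2 + 4356 = 0. So γ is a root of x^4 - 272x^2 + 4356. This polynomial is irreducible over Q: it has no rational root (each ±√35 ± √101 is irrational), and any factorization into two quadratics over Q would force √(3535) ∈ Q (pairing opposite roots) or √35, √101 ∈ Q (other pairings), all impossible. Hence [Q(γ):Q] = 4 = [Q(√35, √101):Q], so Q(γ) = Q(√35, √101).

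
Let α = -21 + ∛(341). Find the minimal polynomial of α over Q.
m_α(x) = x^3 + 63x^2 + 1323x + 8920

Set β = α + 21 = ∛(341), so β^3 = 341. Then (α + 21)^3 - 341 = 0, i.e. α is a root of g(x) = (x + 21)^3 - 341 = x^3 + 63x^2 + 1323x + 8920. Since g(x) = h(x + 21) where h(x) = x^3 - 341, and h is irreducible over Q (because 341 is not a perfect cube, so h has no rational root, and a monic cubic with no rational root is irreducible), g is also irreducible (irreducibility is preserved under the substitution x → x + 21). Hence m_α(x) = x^3 + 63x^2 + 1323x + 8920.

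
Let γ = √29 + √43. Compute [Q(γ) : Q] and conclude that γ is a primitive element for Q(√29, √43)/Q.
[Q(γ) : Q] = 4 (equivalently, Q(γ) = Q(√29, √43))

Obviously Q(γ) ⊆ Q(√29, √43), and [Q(√29, √43):Q] = 4 (since 29, 43 are distinct squarefree integers > 1 with 1247 not a perfect square). To show equality we compute the minimal polynomial of γ. From γ = √29 + √43: γ^2 = 29 + 2√(1247) + 43 = 72 + 2√(1247), so γ^2 - 72 = 2√(1247); squaring, (γ^2 - 72)^2 = 4·1247, i.e. γ^4 - 144γ^2 + 5184 - 4988 = 0, i.e. γ^4 - 144γ^2 + 196 = 0. So γ is a root of x^4 - 144x^2 + 196. This polynomial is irreducible over Q: it has no rational root (each ±√29 ± √43 is irrational), and any factorization into two quadratics over Q would force √(1247) ∈ Q (pairing opposite roots) or √29, √43 ∈ Q (other pairings), all impossible. Hence [Q(γ):Q] = 4 = [Q(√29, √43):Q], so Q(γ) = Q(√29, √43).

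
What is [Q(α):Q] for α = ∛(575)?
[Q(α):Q] = 3

The minimal polynomial of α is x^3 - 575, irreducible over Q since 575 is not a perfect cube (so x^3 - 575 has no rational root). Hence [Q(α):Q] = deg(m_α) = 3.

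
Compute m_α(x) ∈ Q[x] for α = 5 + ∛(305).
m_α(x) = x^3 - 15x^2 + 75x - 430

Set β = α - 5 = ∛(305), so β^3 = 305. Then (α - 5)^3 - 305 = 0, i.e. α is a root of g(x) = (x - 5)^3 - 305 = x^3 - 15x^2 + 75x - 430. Since g(x) = h(x - 5) where h(x) = x^3 - 305, and h is irreducible over Q (because 305 is not a perfect cube, so h has no rational root, and a monic cubic with no rational root is irreducible), g is also irreducible (irreducibility is preserved under the substitution x → x - 5). Hence m_α(x) = x^3 - 15x^2 + 75x - 430.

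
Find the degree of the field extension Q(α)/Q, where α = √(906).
[Q(α):Q] = 2

[Q(α):Q] equals the degree of the minimal polynomial of α. Here α^2 = 906 and x^2 - 906 is irreducible (d = 906 is squarefree, ≠ 1, hence not a square), so deg(m_α) = 2. Thus [Q(α):Q] = 2.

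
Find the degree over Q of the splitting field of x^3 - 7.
[K : Q] = 6

The roots of x^3 - 7 are ∛7, ω∛7, ω^2∛7 where ω = e^(2πi/3) is a primitive cube root of unity, so K = Q(∛7, ω). Now [Q(∛7):Q] = 3 (since 7 is not a perfect cube, x^3 - 7 is irreducible) and [Q(ω):Q] = 2. Both 2 and 3 divide [K:Q], and [K:Q] ≤ 3·2 = 6, so [K:Q] = 6. (Equivalently: Q(∛7) ⊂ R but ω ∉ R, so [K : Q(∛7)] = 2.)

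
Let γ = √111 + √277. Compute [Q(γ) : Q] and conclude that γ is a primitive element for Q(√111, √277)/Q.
[Q(γ) : Q] = 4 (equivalently, Q(γ) = Q(√111, √277))

Obviously Q(γ) ⊆ Q(√111, √277), and [Q(√111, √277):Q] = 4 (since 111, 277 are distinct squarefree integers > 1 with 30747 not a perfect square). To show equality we compute the minimal polynomial of γ. From γ = √111 + √277: γ^2 = 111 + 2√(30747) + 277 = 388 + 2√(30747), so γ^2 - 388 = 2√(30747); squaring, (γ^2 - 388)^2 = 4·30747, i.e. γ^4 - 776γ^2 + 150544 - 122988 = 0, i.e. γ^4 - 776γ^2 + 27556 = 0. So γ is a root of x^4 - 776x^2 + 27556. This polynomial is irreducible over Q: it has no rational root (each ±√111 ± √277 is irrational), and any factorization into two quadratics over Q would force √(30747) ∈ Q (pairing opposite roots) or √111, √277 ∈ Q (other pairings), all impossible. Hence [Q(γ):Q] = 4 = [Q(√111, √277):Q], so Q(γ) = Q(√111, √277).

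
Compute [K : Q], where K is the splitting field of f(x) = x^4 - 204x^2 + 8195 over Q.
[K : Q] = 4

Solving the quadratic in x^2: x^2 = (204 ± √(204^2 - 4·8195))/2 = (204 ± √8836)/2 = (204 ± 94)/2, giving x^2 = 55 or x^2 = 149. So f(x) = (x^2 - 55)(x^2 - 149) and the roots of f are ±√55, ±√149. Hence the splitting field is K = Q(√55, √149). Since 55 and 149 are distinct squarefree integers > 1, their product 8195 is not a perfect square, so √149 ∉ Q(√55). By the tower law [K:Q] = [Q(√55,√149):Q(√55)] · [Q(√55):Q] = 2 · 2 = 4.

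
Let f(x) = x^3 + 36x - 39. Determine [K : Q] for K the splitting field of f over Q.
[K : Q] = 6

By the rational root test, any rational root of the monic integer polynomial f(x) = x^3 + 36x - 39 must be an integer dividing the constant term -39, i.e. one of ±{1, 3, 13, 39}. Evaluating: f(1) = -2, f(-1) = -76, f(3) = 96, f(-3) = -174, f(13) = 2626, f(-13) = -2704, f(39) = 60684, f(-39) = -60762; none is 0, so f has no rational root and is therefore irreducible over Q (a cubic with no linear factor over a field is irreducible). For an irreducible cubic, the Galois group is A_3 or S_3 according as the discriminant disc(f) = -4a^3 - 27b^2 = -4·(36)^3 - 27·(-39)^2 = -227691 is or is not a square in Q. Here disc(f) = -227691 is not a perfect square in Q, so the Galois group of f over Q is not contained in A_3 and must be all of S_3. The splitting field has degree |S_3| = 6 over Q, so [K : Q] = 6.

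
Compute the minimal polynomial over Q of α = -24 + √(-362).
m_α(x) = x^2 + 48x + 938

From α + 24 = √(-362), squaring gives (α + 24)^2 = -362, i.e. α^2 + 48α + 576 = -362, so α^2 + 48α + 938 = 0. The discriminant of x^2 + 48x + 938 is (48)^2 - 4·(938) = 2304 - 3752 = -1448, and 4·(-362) is not a perfect square in Q since -362 is squarefree and ≠ 1. Hence x^2 + 48x + 938 is irreducible over Q and is the minimal polynomial of α.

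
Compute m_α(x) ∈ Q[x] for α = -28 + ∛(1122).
m_α(x) = x^3 + 84x^2 + 2352x + 20830

Set β = α + 28 = ∛(1122), so β^3 = 1122. Then (α + 28)^3 - 1122 = 0, i.e. α is a root of g(x) = (x + 28)^3 - 1122 = x^3 + 84x^2 + 2352x + 20830. Since g(x) = h(x + 28) where h(x) = x^3 - 1122, and h is irreducible over Q (because 1122 is not a perfect cube, so h has no rational root, and a monic cubic with no rational root is irreducible), g is also irreducible (irreducibility is preserved under the substitution x → x + 28). Hence m_α(x) = x^3 + 84x^2 + 2352x + 20830.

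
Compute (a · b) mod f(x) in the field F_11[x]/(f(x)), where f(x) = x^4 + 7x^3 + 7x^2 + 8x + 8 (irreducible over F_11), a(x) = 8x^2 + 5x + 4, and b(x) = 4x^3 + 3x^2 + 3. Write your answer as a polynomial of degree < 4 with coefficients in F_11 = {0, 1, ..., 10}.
a · b ≡ 6x^2 (mod f(x))

Multiply in F_11[x]: a(x)·b(x) = (8x^2 + 5x + 4)·(4x^3 + 3x^2 + 3) = 10x^5 + 9x^3 + 3x^2 + 4x + 1. This has degree ≥ 4, so divide by f(x) over F_11: 10x^5 + 9x^3 + 3x^2 + 4x + 1 = (10x + 7)·(x^4 + 7x^3 + 7x^2 + 8x + 8) + (6x^2). Hence a·b ≡ 6x^2 (mod f). (F_11[x]/(f) is a field with 11^4 = 14641 elements since f is irreducible of degree 4.)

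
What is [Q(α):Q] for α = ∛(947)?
[Q(α):Q] = 3

The minimal polynomial of α is x^3 - 947, irreducible over Q since 947 is not a perfect cube (so x^3 - 947 has no rational root). Hence [Q(α):Q] = deg(m_α) = 3.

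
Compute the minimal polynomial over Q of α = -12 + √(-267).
m_α(x) = x^2 + 24x + 411

From α + 12 = √(-267), squaring gives (α + 12)^2 = -267, i.e. α^2 + 24α + 144 = -267, so α^2 + 24α + 411 = 0. The discriminant of x^2 + 24x + 411 is (24)^2 - 4·(411) = 576 - 1644 = -1068, and 4·(-267) is not a perfect square in Q since -267 is squarefree and ≠ 1. Hence x^2 + 24x + 411 is irreducible over Q and is the minimal polynomial of α.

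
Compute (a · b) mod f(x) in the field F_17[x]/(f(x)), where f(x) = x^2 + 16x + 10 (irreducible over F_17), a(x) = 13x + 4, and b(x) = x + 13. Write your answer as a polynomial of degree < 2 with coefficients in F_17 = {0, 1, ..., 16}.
a · b ≡ 16x + 7 (mod f(x))

Multiply in F_17[x]: a(x)·b(x) = (13x + 4)·(x + 13) = 13x^2 + 3x + 1. This has degree ≥ 2, so divide by f(x) over F_17: 13x^2 + 3x + 1 = (13)·(x^2 + 16x + 10) + (16x + 7). Hence a·b ≡ 16x + 7 (mod f). (F_17[x]/(f) is a field with 17^2 = 289 elements since f is irreducible of degree 2.)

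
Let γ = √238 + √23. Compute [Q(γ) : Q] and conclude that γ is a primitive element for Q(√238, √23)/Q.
[Q(γ) : Q] = 4 (equivalently, Q(γ) = Q(√238, √23))

Obviously Q(γ) ⊆ Q(√238, √23), and [Q(√238, √23):Q] = 4 (since 238, 23 are distinct squarefree integers > 1 with 5474 not a perfect square). To show equality we compute the minimal polynomial of γ. From γ = √238 + √23: γ^2 = 238 + 2√(5474) + 23 = 261 + 2√(5474), so γ^2 - 261 = 2√(5474); squaring, (γ^2 - 261)^2 = 4·5474, i.e. γ^4 - 522γ^2 + 68121 - 21896 = 0, i.e. γ^4 - 522γ^2 + 46225 = 0. So γ is a root of x^4 - 522x^2 + 46225. This polynomial is irreducible over Q: it has no rational root (each ±√238 ± √23 is irrational), and any factorization into two quadratics over Q would force √(5474) ∈ Q (pairing opposite roots) or √238, √23 ∈ Q (other pairings), all impossible. Hence [Q(γ):Q] = 4 = [Q(√238, √23):Q], so Q(γ) = Q(√238, √23).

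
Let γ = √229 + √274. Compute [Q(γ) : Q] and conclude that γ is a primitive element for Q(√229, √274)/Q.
[Q(γ) : Q] = 4 (equivalently, Q(γ) = Q(√229, √274))

Obviously Q(γ) ⊆ Q(√229, √274), and [Q(√229, √274):Q] = 4 (since 229, 274 are distinct squarefree integers > 1 with 62746 not a perfect square). To show equality we compute the minimal polynomial of γ. From γ = √229 + √274: γ^2 = 229 + 2√(62746) + 274 = 503 + 2√(62746), so γ^2 - 503 = 2√(62746); squaring, (γ^2 - 503)^2 = 4·62746, i.e. γ^4 - 1006γ^2 + 253009 - 250984 = 0, i.e. γ^4 - 1006γ^2 + 2025 = 0. So γ is a root of x^4 - 1006x^2 + 2025. This polynomial is irreducible over Q: it has no rational root (each ±√229 ± √274 is irrational), and any factorization into two quadratics over Q would force √(62746) ∈ Q (pairing opposite roots) or √229, √274 ∈ Q (other pairings), all impossible. Hence [Q(γ):Q] = 4 = [Q(√229, √274):Q], so Q(γ) = Q(√229, √274).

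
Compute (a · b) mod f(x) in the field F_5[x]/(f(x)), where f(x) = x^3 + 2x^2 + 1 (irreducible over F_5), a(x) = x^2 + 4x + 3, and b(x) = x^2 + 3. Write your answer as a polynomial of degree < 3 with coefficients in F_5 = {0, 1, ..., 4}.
a · b ≡ 2x^2 + x + 2 (mod f(x))

Multiply in F_5[x]: a(x)·b(x) = (x^2 + 4x + 3)·(x^2 + 3) = x^4 + 4x^3 + x^2 + 2x + 4. This has degree ≥ 3, so divide by f(x) over F_5: x^4 + 4x^3 + x^2 + 2x + 4 = (x + 2)·(x^3 + 2x^2 + 1) + (2x^2 + x + 2). Hence a·b ≡ 2x^2 + x + 2 (mod f). (F_5[x]/(f) is a field with 5^3 = 125 elements since f is irreducible of degree 3.)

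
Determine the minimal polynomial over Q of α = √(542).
m_α(x) = x^2 - 542

α satisfies α^2 - 542 = 0, so x^2 - 542 annihilates α. Since d = 542 is squarefree and ≠ 1, it is not a perfect square in Q, so x^2 - 542 has no rational root and is therefore irreducible over Q (a degree-2 polynomial over a field is irreducible iff it has no root). Hence m_α(x) = x^2 - 542.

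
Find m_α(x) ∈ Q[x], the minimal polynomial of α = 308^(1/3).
m_α(x) = x^3 - 308

α satisfies α^3 = 308, so x^3 - 308 annihilates α. By the rational root test, a rational root p/q (in lowest terms) of x^3 - 308 would satisfy p^3 = 308 q^3, forcing q = 1 and p^3 = 308; but 308 is not a perfect cube, contradiction. A monic cubic over Q with no rational root is irreducible (any nontrivial factorization would include a linear factor). Hence x^3 - 308 is the minimal polynomial of α, and in particular [Q(α):Q] = 3.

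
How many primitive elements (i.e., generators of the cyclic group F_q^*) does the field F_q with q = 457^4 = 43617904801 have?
There are φ(43617904800) = 10968514560 primitive elements

F_q^* is cyclic of order q - 1 = 43617904800. A cyclic group of order m has exactly φ(m) generators. Here m = 43617904800 = 2^5 · 3 · 5^2 · 19 · 229 · 4177, so the number of primitive elements is φ(43617904800) = 10968514560.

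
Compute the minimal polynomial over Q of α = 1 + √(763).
m_α(x) = x^2 - 2x - 762

From α - 1 = √(763), squaring gives (α - 1)^2 = 763, i.e. α^2 - 2α + 1 = 763, so α^2 - 2α - 762 = 0. The discriminant of x^2 - 2x - 762 is (-2)^2 - 4·(-762) = 4 + 3048 = 3052, and 4·(763) is not a perfect square in Q since 763 is squarefree and ≠ 1. Hence x^2 - 2x - 762 is irreducible over Q and is the minimal polynomial of α.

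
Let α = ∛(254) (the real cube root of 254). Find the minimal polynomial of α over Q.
m_α(x) = x^3 - 254

α satisfies α^3 = 254, so x^3 - 254 annihilates α. By the rational root test, a rational root p/q (in lowest terms) of x^3 - 254 would satisfy p^3 = 254 q^3, forcing q = 1 and p^3 = 254; but 254 is not a perfect cube, contradiction. A monic cubic over Q with no rational root is irreducible (any nontrivial factorization would include a linear factor). Hence x^3 - 254 is the minimal polynomial of α, and in particular [Q(α):Q] = 3.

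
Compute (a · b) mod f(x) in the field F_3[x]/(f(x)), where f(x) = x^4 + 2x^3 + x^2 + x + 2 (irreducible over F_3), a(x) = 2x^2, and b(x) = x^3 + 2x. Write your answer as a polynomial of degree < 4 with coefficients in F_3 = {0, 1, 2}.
a · b ≡ x^3 + 2x^2 + 2 (mod f(x))

Multiply in F_3[x]: a(x)·b(x) = (2x^2)·(x^3 + 2x) = 2x^5 + x^3. This has degree ≥ 4, so divide by f(x) over F_3: 2x^5 + x^3 = (2x + 2)·(x^4 + 2x^3 + x^2 + x + 2) + (x^3 + 2x^2 + 2). Hence a·b ≡ x^3 + 2x^2 + 2 (mod f). (F_3[x]/(f) is a field with 3^4 = 81 elements since f is irreducible of degree 4.)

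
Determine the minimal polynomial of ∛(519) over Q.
m_α(x) = x^3 - 519

α satisfies α^3 = 519, so x^3 - 519 annihilates α. By the rational root test, a rational root p/q (in lowest terms) of x^3 - 519 would satisfy p^3 = 519 q^3, forcing q = 1 and p^3 = 519; but 519 is not a perfect cube, contradiction. A monic cubic over Q with no rational root is irreducible (any nontrivial factorization would include a linear factor). Hence x^3 - 519 is the minimal polynomial of α, and in particular [Q(α):Q] = 3.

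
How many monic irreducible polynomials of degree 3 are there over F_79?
There are 164320 monic irreducible polynomials of degree 3 over F_79

Each element of F_{79^3} that lies in no proper subfield is a root of exactly one monic irreducible of degree 3 over F_79, and each such polynomial has 3 distinct roots in F_{79^3}. By Möbius inversion the count is N_79(3) = (1/3) Σ_{d|3} μ(3/d) · 79^d = (1/3)(μ(3)·79^1 + μ(1)·79^3) = 492960/3 = 164320.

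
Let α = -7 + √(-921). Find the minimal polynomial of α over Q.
m_α(x) = x^2 + 14x + 970

From α + 7 = √(-921), squaring gives (α + 7)^2 = -921, i.e. α^2 + 14α + 49 = -921, so α^2 + 14α + 970 = 0. The discriminant of x^2 + 14x + 970 is (14)^2 - 4·(970) = 196 - 3880 = -3684, and 4·(-921) is not a perfect square in Q since -921 is squarefree and ≠ 1. Hence x^2 + 14x + 970 is irreducible over Q and is the minimal polynomial of α.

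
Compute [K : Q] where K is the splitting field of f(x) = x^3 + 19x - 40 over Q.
[K : Q] = 6

By the rational root test, any rational root of the monic integer polynomial f(x) = x^3 + 19x - 40 must be an integer dividing the constant term -40, i.e. one of ±{1, 2, 4, 5, 8, 10, 20, 40}. Evaluating: f(1) = -20, f(-1) = -60, f(2) = 6, f(-2) = -86, f(4) = 100, f(-4) = -180, f(5) = 180, f(-5) = -260, f(8) = 624, f(-8) = -704, f(10) = 1150, f(-10) = -1230, f(20) = 8340, f(-20) = -8420, f(40) = 64720, f(-40) = -64800; none is 0, so f has no rational root and is therefore irreducible over Q (a cubic with no linear factor over a field is irreducible). For an irreducible cubic, the Galois group is A_3 or S_3 according as the discriminant disc(f) = -4a^3 - 27b^2 = -4·(19)^3 - 27·(-40)^2 = -70636 is or is not a square in Q. Here disc(f) = -70636 is not a perfect square in Q, so the Galois group of f over Q is not contained in A_3 and must be all of S_3. The splitting field has degree |S_3| = 6 over Q, so [K : Q] = 6.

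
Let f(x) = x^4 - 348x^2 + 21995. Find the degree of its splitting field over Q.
[K : Q] = 4

Solving the quadratic in x^2: x^2 = (348 ± √(348^2 - 4·21995))/2 = (348 ± √33124)/2 = (348 ± 182)/2, giving x^2 = 83 or x^2 = 265. So f(x) = (x^2 - 83)(x^2 - 265) and the roots of f are ±√83, ±√265. Hence the splitting field is K = Q(√83, √265). Since 83 and 265 are distinct squarefree integers > 1, their product 21995 is not a perfect square, so √265 ∉ Q(√83). By the tower law [K:Q] = [Q(√83,√265):Q(√83)] · [Q(√83):Q] = 2 · 2 = 4.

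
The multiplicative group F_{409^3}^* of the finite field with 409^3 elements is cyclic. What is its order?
|F_{409^3}^*| = 68417928

F_{409^3} has 409^3 = 68417929 elements; its multiplicative group consists of all nonzero elements, so |F_{409^3}^*| = 68417929 - 1 = 68417928. (It is cyclic since any finite subgroup of the multiplicative group of a field is cyclic.)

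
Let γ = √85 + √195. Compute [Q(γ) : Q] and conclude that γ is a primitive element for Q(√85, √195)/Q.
[Q(γ) : Q] = 4 (equivalently, Q(γ) = Q(√85, √195))

Obviously Q(γ) ⊆ Q(√85, √195), and [Q(√85, √195):Q] = 4 (since 85, 195 are distinct squarefree integers > 1 with 16575 not a perfect square). To show equality we compute the minimal polynomial of γ. From γ = √85 + √195: γ^2 = 85 + 2√(16575) + 195 = 280 + 2√(16575), so γ^2 - 280 = 2√(16575); squaring, (γ^2 - 280)^2 = 4·16575, i.e. γ^4 - 560γ^2 + 78400 - 66300 = 0, i.e. γ^4 - 560γ^2 + 12100 = 0. So γ is a root of x^4 - 560x^2 + 12100. This polynomial is irreducible over Q: it has no rational root (each ±√85 ± √195 is irrational), and any factorization into two quadratics over Q would force √(16575) ∈ Q (pairing opposite roots) or √85, √195 ∈ Q (other pairings), all impossible. Hence [Q(γ):Q] = 4 = [Q(√85, √195):Q], so Q(γ) = Q(√85, √195).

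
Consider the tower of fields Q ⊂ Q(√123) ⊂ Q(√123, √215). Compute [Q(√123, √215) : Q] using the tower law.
[Q(√123, √215) : Q] = 4

[Q(√123):Q] = 2 (min poly x^2 - 123, irreducible since 123 is squarefree > 1). For the top step, suppose √215 ∈ Q(√123), say √215 = c + d√123 with c, d ∈ Q. Squaring: 215 = c^2 + 123d^2 + 2cd√123. Since √123 ∉ Q this forces 2cd = 0. If d = 0 then √215 = c ∈ Q, contradicting 215 squarefree > 1. If c = 0 then 215 = 123d^2, so 123·215 = (123d)^2 is a perfect square in Q — but 123·215 = 26445 is not a perfect square (since 123 and 215 are distinct squarefree integers). Contradiction. Hence √215 ∉ Q(√123), so x^2 - 215 stays irreducible over Q(√123) and [Q(√123, √215) : Q(√123)] = 2. By the tower law, [Q(√123, √215) : Q] = 2 · 2 = 4.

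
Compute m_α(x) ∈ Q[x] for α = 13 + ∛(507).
m_α(x) = x^3 - 39x^2 + 507x - 2704

Set β = α - 13 = ∛(507), so β^3 = 507. Then (α - 13)^3 - 507 = 0, i.e. α is a root of g(x) = (x - 13)^3 - 507 = x^3 - 39x^2 + 507x - 2704. Since g(x) = h(x - 13) where h(x) = x^3 - 507, and h is irreducible over Q (because 507 is not a perfect cube, so h has no rational root, and a monic cubic with no rational root is irreducible), g is also irreducible (irreducibility is preserved under the substitution x → x - 13). Hence m_α(x) = x^3 - 39x^2 + 507x - 2704.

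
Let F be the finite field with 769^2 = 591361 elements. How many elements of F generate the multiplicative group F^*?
There are φ(591360) = 122880 primitive elements

F_q^* is cyclic of order q - 1 = 591360. A cyclic group of order m has exactly φ(m) generators. Here m = 591360 = 2^9 · 3 · 5 · 7 · 11, so the number of primitive elements is φ(591360) = 122880.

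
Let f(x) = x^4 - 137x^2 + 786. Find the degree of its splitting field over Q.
[K : Q] = 4

Solving the quadratic in x^2: x^2 = (137 ± √(137^2 - 4·786))/2 = (137 ± √15625)/2 = (137 ± 125)/2, giving x^2 = 6 or x^2 = 131. So f(x) = (x^2 - 6)(x^2 - 131) and the roots of f are ±√6, ±√131. Hence the splitting field is K = Q(√6, √131). Since 6 and 131 are distinct squarefree integers > 1, their product 786 is not a perfect square, so √131 ∉ Q(√6). By the tower law [K:Q] = [Q(√6,√131):Q(√6)] · [Q(√6):Q] = 2 · 2 = 4.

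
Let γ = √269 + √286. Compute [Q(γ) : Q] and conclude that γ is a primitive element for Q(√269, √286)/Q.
[Q(γ) : Q] = 4 (equivalently, Q(γ) = Q(√269, √286))

Obviously Q(γ) ⊆ Q(√269, √286), and [Q(√269, √286):Q] = 4 (since 269, 286 are distinct squarefree integers > 1 with 76934 not a perfect square). To show equality we compute the minimal polynomial of γ. From γ = √269 + √286: γ^2 = 269 + 2√(76934) + 286 = 555 + 2√(76934), so γ^2 - 555 = 2√(76934); squaring, (γ^2 - 555)^2 = 4·76934, i.e. γ^4 - 1110γ^2 + 308025 - 307736 = 0, i.e. γ^4 - 1110γ^2 + 289 = 0. So γ is a root of x^4 - 1110x^2 + 289. This polynomial is irreducible over Q: it has no rational root (each ±√269 ± √286 is irrational), and any factorization into two quadratics over Q would force √(76934) ∈ Q (pairing opposite roots) or √269, √286 ∈ Q (other pairings), all impossible. Hence [Q(γ):Q] = 4 = [Q(√269, √286):Q], so Q(γ) = Q(√269, √286).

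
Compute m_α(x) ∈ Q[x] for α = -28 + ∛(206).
m_α(x) = x^3 + 84x^2 + 2352x + 21746

Set β = α + 28 = ∛(206), so β^3 = 206. Then (α + 28)^3 - 206 = 0, i.e. α is a root of g(x) = (x + 28)^3 - 206 = x^3 + 84x^2 + 2352x + 21746. Since g(x) = h(x + 28) where h(x) = x^3 - 206, and h is irreducible over Q (because 206 is not a perfect cube, so h has no rational root, and a monic cubic with no rational root is irreducible), g is also irreducible (irreducibility is preserved under the substitution x → x + 28). Hence m_α(x) = x^3 + 84x^2 + 2352x + 21746.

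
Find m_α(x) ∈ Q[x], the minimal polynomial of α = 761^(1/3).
m_α(x) = x^3 - 761

α satisfies α^3 = 761, so x^3 - 761 annihilates α. By the rational root test, a rational root p/q (in lowest terms) of x^3 - 761 would satisfy p^3 = 761 q^3, forcing q = 1 and p^3 = 761; but 761 is not a perfect cube, contradiction. A monic cubic over Q with no rational root is irreducible (any nontrivial factorization would include a linear factor). Hence x^3 - 761 is the minimal polynomial of α, and in particular [Q(α):Q] = 3.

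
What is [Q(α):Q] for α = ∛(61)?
[Q(α):Q] = 3

The minimal polynomial of α is x^3 - 61, irreducible over Q since 61 is not a perfect cube (so x^3 - 61 has no rational root). Hence [Q(α):Q] = deg(m_α) = 3.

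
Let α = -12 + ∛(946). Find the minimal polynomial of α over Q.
m_α(x) = x^3 + 36x^2 + 432x + 782

Set β = α + 12 = ∛(946), so β^3 = 946. Then (α + 12)^3 - 946 = 0, i.e. α is a root of g(x) = (x + 12)^3 - 946 = x^3 + 36x^2 + 432x + 782. Since g(x) = h(x + 12) where h(x) = x^3 - 946, and h is irreducible over Q (because 946 is not a perfect cube, so h has no rational root, and a monic cubic with no rational root is irreducible), g is also irreducible (irreducibility is preserved under the substitution x → x + 12). Hence m_α(x) = x^3 + 36x^2 + 432x + 782.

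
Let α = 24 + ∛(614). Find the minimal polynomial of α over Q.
m_α(x) = x^3 - 72x^2 + 1728x - 14438

Set β = α - 24 = ∛(614), so β^3 = 614. Then (α - 24)^3 - 614 = 0, i.e. α is a root of g(x) = (x - 24)^3 - 614 = x^3 - 72x^2 + 1728x - 14438. Since g(x) = h(x - 24) where h(x) = x^3 - 614, and h is irreducible over Q (because 614 is not a perfect cube, so h has no rational root, and a monic cubic with no rational root is irreducible), g is also irreducible (irreducibility is preserved under the substitution x → x - 24). Hence m_α(x) = x^3 - 72x^2 + 1728x - 14438.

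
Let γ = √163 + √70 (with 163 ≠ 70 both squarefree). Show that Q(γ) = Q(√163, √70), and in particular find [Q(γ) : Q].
[Q(γ) : Q] = 4 (equivalently, Q(γ) = Q(√163, √70))

Obviously Q(γ) ⊆ Q(√163, √70), and [Q(√163, √70):Q] = 4 (since 163, 70 are distinct squarefree integers > 1 with 11410 not a perfect square). To show equality we compute the minimal polynomial of γ. From γ = √163 + √70: γ^2 = 163 + 2√(11410) + 70 = 233 + 2√(11410), so γ^2 - 233 = 2√(11410); squaring, (γ^2 - 233)^2 = 4·11410, i.e. γ^4 - 466γ^2 + 54289 - 45640 = 0, i.e. γ^4 - 466γ^2 + 8649 = 0. So γ is a root of x^4 - 466x^2 + 8649. This polynomial is irreducible over Q: it has no rational root (each ±√163 ± √70 is irrational), and any factorization into two quadratics over Q would force √(11410) ∈ Q (pairing opposite roots) or √163, √70 ∈ Q (other pairings), all impossible. Hence [Q(γ):Q] = 4 = [Q(√163, √70):Q], so Q(γ) = Q(√163, √70).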